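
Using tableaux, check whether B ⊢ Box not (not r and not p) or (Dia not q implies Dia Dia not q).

Yes, valid

Tableau for the negation not (Box not (not r and not p) or (Dia not q implies Dia Dia not q)):
1. not (Box not (not r and not p) or (Dia not q implies Dia Dia not q)), 0
2. not Box not (not r and not p), 0
3. not (Dia not q implies Dia Dia not q), 0
4. Dia not q, 0
5. not Dia Dia not q, 0
6. not Dia not q, 0
7. q, 0
8. not r and not p, 1
9. not r, 1
10. not p, 1
11. not Dia not q, 1
12. q, 1
13. not q, 2
14. not Dia not q, 2
15. q, 2
Accessibility: 0R0, 0R1, 0R2, 1R0, 1R1, 2R0, 2R2
Branch closes: q and not q both at 2.
Every branch of the negation's tableau closes; the branch above is one of them.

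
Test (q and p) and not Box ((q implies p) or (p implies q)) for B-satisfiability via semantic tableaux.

1. (q and p) and not Box ((q implies p) or (p implies q)), u
2. q and p, u
3. not Box ((q implies p) or (p implies q)), u
4. q, u
5. p, u
6. not ((q implies p) or (p implies q)), v
7. not (q implies p), v
8. not (p implies q), v
9. q, v
10. not p, v
11. p, v
12. not q, v
Accessibility: uRu, uRv, vRu, vRv
Branch closes: p and not p both at v.
Every branch closes; the branch above is one of them.

Unsatisfiable (every branch closes)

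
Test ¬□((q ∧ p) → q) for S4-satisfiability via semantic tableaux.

1. ¬□((q ∧ p) → q), u
2. ¬((q ∧ p) → q), v
3. q ∧ p, v
4. ¬q, v
5. q, v
6. p, v
Accessibility: uRu, uRv, vRv
Branch closes: q and ¬q both at v.
(One branch shown.) All branches close.

Unsatisfiable (every branch closes)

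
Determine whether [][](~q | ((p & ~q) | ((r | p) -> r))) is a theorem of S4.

Tableau for the negation ~[][](~q | ((p & ~q) | ((r | p) -> r))):
1. ~[][](~q | ((p & ~q) | ((r | p) -> r))), w0
2. ~[](~q | ((p & ~q) | ((r | p) -> r))), w1   [~[]-rule on 1: fresh world w1, w0Rw1]
3. ~(~q | ((p & ~q) | ((r | p) -> r))), w2   [~[]-rule on 2: fresh world w2, w1Rw2]
4. q, w2   [~|-rule on 3]
5. ~((p & ~q) | ((r | p) -> r)), w2   [~|-rule on 3]
6. ~(p & ~q), w2   [~|-rule on 5]
7. ~((r | p) -> r), w2   [~|-rule on 5]
8. r | p, w2   [~->-rule on 7]
9. ~r, w2   [~->-rule on 7]
10. p, w2   [|-rule on 8 (branches; this branch)]
Accessibility: w0Rw0, w0Rw1, w0Rw2, w1Rw1, w1Rw2, w2Rw2
The negation has an open branch (countermodel exists).

Invalid (countermodel exists)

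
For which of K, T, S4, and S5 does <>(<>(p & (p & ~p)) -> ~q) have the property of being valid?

T-tableau for the negation ~<>(<>(p & (p & ~p)) -> ~q):
1. ~<>(<>(p & (p & ~p)) -> ~q), u
2. ~(<>(p & (p & ~p)) -> ~q), u   [~<>-rule on 1 via uRu]
3. <>(p & (p & ~p)), u   [~->-rule on 2]
4. q, u   [~->-rule on 2]
5. p & (p & ~p), v   [<>-rule on 3: fresh world v, uRv]
6. p, v   [&-rule on 5]
7. p & ~p, v   [&-rule on 5]
8. ~p, v   [&-rule on 7]
Accessibility: uRu, uRv, vRv
Branch closes: p and ~p both at v.
Every branch closes (one shown): valid in T, hence also in S4, S5 (every theorem of T is a theorem of S4 and S5).
K-tableau for the negation ~<>(<>(p & (p & ~p)) -> ~q):
1. ~<>(<>(p & (p & ~p)) -> ~q), u
Complete open branch: countermodel on a K-frame, so not valid in K.

T, S4, S5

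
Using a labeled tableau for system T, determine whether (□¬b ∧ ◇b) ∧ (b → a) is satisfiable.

1. (□¬b ∧ ◇b) ∧ (b → a), 0
2. □¬b ∧ ◇b, 0
3. b → a, 0
4. □¬b, 0
5. ◇b, 0
6. ¬b, 0
7. a, 0
8. b, 1
9. ¬b, 1
Accessibility: 0R0, 0R1, 1R1
Branch closes: b and ¬b both at 1.
All branches of the tableau close; one closing branch shown above.

Unsatisfiable (every branch closes)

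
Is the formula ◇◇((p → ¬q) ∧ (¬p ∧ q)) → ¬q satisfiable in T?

Yes, satisfiable

1. ◇◇((p → ¬q) ∧ (¬p ∧ q)) → ¬q, w0
2. ¬q, w0   [→-rule on 1 (branches; this branch)]
Accessibility: w0Rw0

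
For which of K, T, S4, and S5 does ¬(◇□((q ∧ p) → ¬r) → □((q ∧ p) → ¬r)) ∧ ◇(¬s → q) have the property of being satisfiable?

K, T, S4

S4-tableau for the formula:
1. ¬(◇□((q ∧ p) → ¬r) → □((q ∧ p) → ¬r)) ∧ ◇(¬s → q), 0
2. ¬(◇□((q ∧ p) → ¬r) → □((q ∧ p) → ¬r)), 0   [∧-rule on 1]
3. ◇(¬s → q), 0   [∧-rule on 1]
4. ◇□((q ∧ p) → ¬r), 0   [¬→-rule on 2]
5. ¬□((q ∧ p) → ¬r), 0   [¬→-rule on 2]
6. ¬s → q, 1   [◇-rule on 3: fresh world 1, 0R1]
7. q, 1   [→-rule on 6 (branches; this branch)]
8. □((q ∧ p) → ¬r), 2   [◇-rule on 4: fresh world 2, 0R2]
9. (q ∧ p) → ¬r, 2   [□-rule on 8 via 2R2]
10. ¬r, 2   [→-rule on 9 (branches; this branch)]
11. ¬((q ∧ p) → ¬r), 3   [¬□-rule on 5: fresh world 3, 0R3]
12. q ∧ p, 3   [¬→-rule on 11]
13. r, 3   [¬→-rule on 11]
14. q, 3   [∧-rule on 12]
15. p, 3   [∧-rule on 12]
Accessibility: 0R0, 0R1, 0R2, 0R3, 1R1, 2R2, 3R3
Complete open branch: satisfiable in S4, hence also in K, T (this S4-model is also a K-model and a T-model).
S5-tableau for the formula:
1. ¬(◇□((q ∧ p) → ¬r) → □((q ∧ p) → ¬r)) ∧ ◇(¬s → q), 0
2. ¬(◇□((q ∧ p) → ¬r) → □((q ∧ p) → ¬r)), 0   [∧-rule on 1]
3. ◇(¬s → q), 0   [∧-rule on 1]
4. ◇□((q ∧ p) → ¬r), 0   [¬→-rule on 2]
5. ¬□((q ∧ p) → ¬r), 0   [¬→-rule on 2]
6. ¬s → q, 1   [◇-rule on 3: fresh world 1, 0R1]
7. q, 1   [→-rule on 6 (branches; this branch)]
8. □((q ∧ p) → ¬r), 2   [◇-rule on 4: fresh world 2, 0R2]
9. (q ∧ p) → ¬r, 0   [□-rule on 8 via 2R0]
10. (q ∧ p) → ¬r, 1   [□-rule on 8 via 2R1]
11. (q ∧ p) → ¬r, 2   [□-rule on 8 via 2R2]
12. ¬(q ∧ p), 0   [→-rule on 9 (branches; this branch)]
13. ¬(q ∧ p), 1   [→-rule on 10 (branches; this branch)]
14. ¬(q ∧ p), 2   [→-rule on 11 (branches; this branch)]
15. ¬p, 0   [¬∧-rule on 12 (branches; this branch)]
16. ¬p, 1   [¬∧-rule on 13 (branches; this branch)]
17. ¬p, 2   [¬∧-rule on 14 (branches; this branch)]
18. ¬((q ∧ p) → ¬r), 3   [¬□-rule on 5: fresh world 3, 0R3]
19. q ∧ p, 3   [¬→-rule on 18]
20. r, 3   [¬→-rule on 18]
21. q, 3   [∧-rule on 19]
22. p, 3   [∧-rule on 19]
23. (q ∧ p) → ¬r, 3   [□-rule on 8 via 2R3]
24. ¬(q ∧ p), 3   [→-rule on 23 (branches; this branch)]
25. ¬p, 3   [¬∧-rule on 24 (branches; this branch)]
Accessibility: 0R0, 0R1, 0R2, 0R3, 1R0, 1R1, 1R2, 1R3, 2R0, 2R1, 2R2, 2R3, 3R0, 3R1, 3R2, 3R3
Branch closes: p and ¬p both at 3.
Every branch closes (one shown): unsatisfiable in S5.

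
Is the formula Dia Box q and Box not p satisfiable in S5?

1. Dia Box q and Box not p, 0
2. Dia Box q, 0
3. Box not p, 0
4. not p, 0
5. Box q, 1
6. not p, 1
7. q, 0
8. q, 1
Accessibility: 0R0, 0R1, 1R0, 1R1

Satisfiable (open branch found)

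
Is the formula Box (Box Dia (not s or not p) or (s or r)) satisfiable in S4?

Satisfiable (open branch found)

1. Box (Box Dia (not s or not p) or (s or r)), u
2. Box Dia (not s or not p) or (s or r), u
3. s or r, u
4. r, u
Accessibility: uRu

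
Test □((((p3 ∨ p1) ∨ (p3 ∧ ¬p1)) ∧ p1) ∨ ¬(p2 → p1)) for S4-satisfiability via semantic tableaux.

1. □((((p3 ∨ p1) ∨ (p3 ∧ ¬p1)) ∧ p1) ∨ ¬(p2 → p1)), u
2. (((p3 ∨ p1) ∨ (p3 ∧ ¬p1)) ∧ p1) ∨ ¬(p2 → p1), u
3. ¬(p2 → p1), u
4. p2, u
5. ¬p1, u
Accessibility: uRu

Satisfiable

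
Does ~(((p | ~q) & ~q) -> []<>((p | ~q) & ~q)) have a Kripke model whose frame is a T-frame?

1. ~(((p | ~q) & ~q) -> []<>((p | ~q) & ~q)), u
2. (p | ~q) & ~q, u
3. ~[]<>((p | ~q) & ~q), u
4. p | ~q, u
5. ~q, u
6. ~<>((p | ~q) & ~q), v
7. ~((p | ~q) & ~q), v
8. q, v
Accessibility: uRu, uRv, vRv

Satisfiable (open branch found)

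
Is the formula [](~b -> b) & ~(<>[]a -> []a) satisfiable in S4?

Yes, satisfiable

1. [](~b -> b) & ~(<>[]a -> []a), u
2. [](~b -> b), u
3. ~(<>[]a -> []a), u
4. <>[]a, u
5. ~[]a, u
6. ~b -> b, u
7. b, u
8. []a, v
9. ~b -> b, v
10. a, v
11. b, v
12. ~a, w
13. ~b -> b, w
14. b, w
Accessibility: uRu, uRv, uRw, vRv, wRw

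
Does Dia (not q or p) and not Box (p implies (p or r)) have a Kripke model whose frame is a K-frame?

Unsatisfiable

1. Dia (not q or p) and not Box (p implies (p or r)), w0
2. Dia (not q or p), w0   [and-rule on 1]
3. not Box (p implies (p or r)), w0   [and-rule on 1]
4. not q or p, w1   [Dia-rule on 2: fresh world w1, w0Rw1]
5. p, w1   [or-rule on 4 (branches; this branch)]
6. not (p implies (p or r)), w2   [neg-Box-rule on 3: fresh world w2, w0Rw2]
7. p, w2   [neg-implies-rule on 6]
8. not (p or r), w2   [neg-implies-rule on 6]
9. not p, w2   [neg-or-rule on 8]
10. not r, w2   [neg-or-rule on 8]
Accessibility: w0Rw1, w0Rw2
Branch closes: p and not p both at w2.
Every branch closes; the branch above is one of them.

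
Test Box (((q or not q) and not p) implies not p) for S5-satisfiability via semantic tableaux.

Yes, satisfiable

1. Box (((q or not q) and not p) implies not p), 0
2. ((q or not q) and not p) implies not p, 0
3. not p, 0
Accessibility: 0R0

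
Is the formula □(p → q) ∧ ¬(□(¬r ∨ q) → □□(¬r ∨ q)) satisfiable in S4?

Unsatisfiable (every branch closes)

1. □(p → q) ∧ ¬(□(¬r ∨ q) → □□(¬r ∨ q)), u
2. □(p → q), u
3. ¬(□(¬r ∨ q) → □□(¬r ∨ q)), u
4. □(¬r ∨ q), u
5. ¬□□(¬r ∨ q), u
6. p → q, u
7. ¬r ∨ q, u
8. q, u
9. ¬□(¬r ∨ q), v
10. p → q, v
11. ¬r ∨ q, v
12. q, v
13. ¬(¬r ∨ q), w
14. r, w
15. ¬q, w
16. p → q, w
17. ¬r ∨ q, w
18. ¬p, w
19. q, w
Accessibility: uRu, uRv, uRw, vRv, vRw, wRw
Branch closes: q and ¬q both at w.
All branches of the tableau close; one closing branch shown above.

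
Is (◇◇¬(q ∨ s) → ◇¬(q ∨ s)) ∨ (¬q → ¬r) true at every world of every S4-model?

Yes, valid

Tableau for the negation ¬((◇◇¬(q ∨ s) → ◇¬(q ∨ s)) ∨ (¬q → ¬r)):
1. ¬((◇◇¬(q ∨ s) → ◇¬(q ∨ s)) ∨ (¬q → ¬r)), w0
2. ¬(◇◇¬(q ∨ s) → ◇¬(q ∨ s)), w0
3. ¬(¬q → ¬r), w0
4. ◇◇¬(q ∨ s), w0
5. ¬◇¬(q ∨ s), w0
6. ¬q, w0
7. r, w0
8. q ∨ s, w0
9. s, w0
10. ◇¬(q ∨ s), w1
11. q ∨ s, w1
12. s, w1
13. ¬(q ∨ s), w2
14. ¬q, w2
15. ¬s, w2
16. q ∨ s, w2
17. s, w2
Accessibility: w0Rw0, w0Rw1, w0Rw2, w1Rw1, w1Rw2, w2Rw2
Branch closes: s and ¬s both at w2.
Every branch of the negation's tableau closes; the branch above is one of them.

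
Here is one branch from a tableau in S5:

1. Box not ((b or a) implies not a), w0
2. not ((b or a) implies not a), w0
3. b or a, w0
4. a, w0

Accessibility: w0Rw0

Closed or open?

Not closed

There is no literal clash: for every atom and world, at most one sign appears.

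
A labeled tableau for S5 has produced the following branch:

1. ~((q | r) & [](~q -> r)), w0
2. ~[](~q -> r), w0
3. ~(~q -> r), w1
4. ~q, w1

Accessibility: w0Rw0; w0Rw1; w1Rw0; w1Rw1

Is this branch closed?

Not closed

There is no literal clash: for every atom and world, at most one sign appears.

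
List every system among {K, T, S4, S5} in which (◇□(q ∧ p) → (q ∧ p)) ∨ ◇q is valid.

T, S4, S5

T-tableau for the negation ¬((◇□(q ∧ p) → (q ∧ p)) ∨ ◇q):
1. ¬((◇□(q ∧ p) → (q ∧ p)) ∨ ◇q), w0
2. ¬(◇□(q ∧ p) → (q ∧ p)), w0
3. ¬◇q, w0
4. ◇□(q ∧ p), w0
5. ¬(q ∧ p), w0
6. ¬q, w0
7. ¬p, w0
8. □(q ∧ p), w1
9. ¬q, w1
10. q ∧ p, w1
11. q, w1
12. p, w1
Accessibility: w0Rw0, w0Rw1, w1Rw1
Branch closes: q and ¬q both at w1.
Every branch closes (one shown): valid in T, hence also in S4, S5 (every theorem of T is a theorem of S4 and S5).
K-tableau for the negation ¬((◇□(q ∧ p) → (q ∧ p)) ∨ ◇q):
1. ¬((◇□(q ∧ p) → (q ∧ p)) ∨ ◇q), w0
2. ¬(◇□(q ∧ p) → (q ∧ p)), w0
3. ¬◇q, w0
4. ◇□(q ∧ p), w0
5. ¬(q ∧ p), w0
6. ¬p, w0
7. □(q ∧ p), w1
8. ¬q, w1
Accessibility: w0Rw1
Complete open branch: countermodel on a K-frame, so not valid in K.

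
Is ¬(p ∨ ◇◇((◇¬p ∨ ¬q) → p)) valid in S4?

Not valid

Tableau for the negation p ∨ ◇◇((◇¬p ∨ ¬q) → p):
1. p ∨ ◇◇((◇¬p ∨ ¬q) → p), 0
2. ◇◇((◇¬p ∨ ¬q) → p), 0   [∨-rule on 1 (branches; this branch)]
3. ◇((◇¬p ∨ ¬q) → p), 1   [◇-rule on 2: fresh world 1, 0R1]
4. (◇¬p ∨ ¬q) → p, 2   [◇-rule on 3: fresh world 2, 1R2]
5. p, 2   [→-rule on 4 (branches; this branch)]
Accessibility: 0R0, 0R1, 0R2, 1R1, 1R2, 2R2
The negation has an open branch (countermodel exists).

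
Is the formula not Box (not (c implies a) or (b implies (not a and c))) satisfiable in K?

1. not Box (not (c implies a) or (b implies (not a and c))), u
2. not (not (c implies a) or (b implies (not a and c))), v
3. c implies a, v
4. not (b implies (not a and c)), v
5. b, v
6. not (not a and c), v
7. a, v
8. not c, v
Accessibility: uRv

Yes, satisfiable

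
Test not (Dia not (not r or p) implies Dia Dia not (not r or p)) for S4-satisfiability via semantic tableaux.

1. not (Dia not (not r or p) implies Dia Dia not (not r or p)), w0
2. Dia not (not r or p), w0
3. not Dia Dia not (not r or p), w0
4. not Dia not (not r or p), w0
5. not r or p, w0
6. p, w0
7. not (not r or p), w1
8. r, w1
9. not p, w1
10. not Dia not (not r or p), w1
11. not r or p, w1
12. p, w1
Accessibility: w0Rw0, w0Rw1, w1Rw1
Branch closes: p and not p both at w1.
(One branch shown.) All branches close.

Unsatisfiable (every branch closes)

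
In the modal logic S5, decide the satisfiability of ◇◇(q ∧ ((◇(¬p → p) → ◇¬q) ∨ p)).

Satisfiable (open branch found)

1. ◇◇(q ∧ ((◇(¬p → p) → ◇¬q) ∨ p)), w0
2. ◇(q ∧ ((◇(¬p → p) → ◇¬q) ∨ p)), w1
3. q ∧ ((◇(¬p → p) → ◇¬q) ∨ p), w2
4. q, w2
5. (◇(¬p → p) → ◇¬q) ∨ p, w2
6. p, w2
Accessibility: w0Rw0, w0Rw1, w0Rw2, w1Rw0, w1Rw1, w1Rw2, w2Rw0, w2Rw1, w2Rw2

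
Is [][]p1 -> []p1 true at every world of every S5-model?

Valid

Tableau for the negation ~([][]p1 -> []p1):
1. ~([][]p1 -> []p1), u
2. [][]p1, u
3. ~[]p1, u
4. []p1, u
5. p1, u
6. ~p1, v
7. []p1, v
8. p1, v
Accessibility: uRu, uRv, vRu, vRv
Branch closes: p1 and ~p1 both at v.
Every branch of the negation's tableau closes; the branch above is one of them.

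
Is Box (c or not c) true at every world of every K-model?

Valid in K

Tableau for the negation not Box (c or not c):
1. not Box (c or not c), 0
2. not (c or not c), 1   [neg-Box-rule on 1: fresh world 1, 0R1]
3. not c, 1   [neg-or-rule on 2]
4. c, 1   [neg-or-rule on 2]
Accessibility: 0R1
Branch closes: c and not c both at 1.
All branches of the negation close; one closing branch shown above.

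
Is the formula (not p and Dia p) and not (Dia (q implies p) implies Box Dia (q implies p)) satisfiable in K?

1. (not p and Dia p) and not (Dia (q implies p) implies Box Dia (q implies p)), u
2. not p and Dia p, u
3. not (Dia (q implies p) implies Box Dia (q implies p)), u
4. not p, u
5. Dia p, u
6. Dia (q implies p), u
7. not Box Dia (q implies p), u
8. p, v
9. q implies p, w
10. p, w
11. not Dia (q implies p), x
Accessibility: uRv, uRw, uRx

Satisfiable (open branch found)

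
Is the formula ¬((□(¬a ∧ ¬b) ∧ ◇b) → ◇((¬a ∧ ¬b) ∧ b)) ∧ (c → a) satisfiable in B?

No, unsatisfiable

1. ¬((□(¬a ∧ ¬b) ∧ ◇b) → ◇((¬a ∧ ¬b) ∧ b)) ∧ (c → a), 0
2. ¬((□(¬a ∧ ¬b) ∧ ◇b) → ◇((¬a ∧ ¬b) ∧ b)), 0
3. c → a, 0
4. □(¬a ∧ ¬b) ∧ ◇b, 0
5. ¬◇((¬a ∧ ¬b) ∧ b), 0
6. □(¬a ∧ ¬b), 0
7. ◇b, 0
8. ¬((¬a ∧ ¬b) ∧ b), 0
9. ¬a ∧ ¬b, 0
10. ¬a, 0
11. ¬b, 0
12. ¬c, 0
13. b, 1
14. ¬((¬a ∧ ¬b) ∧ b), 1
15. ¬a ∧ ¬b, 1
16. ¬a, 1
17. ¬b, 1
Accessibility: 0R0, 0R1, 1R0, 1R1
Branch closes: b and ¬b both at 1.
All branches of the tableau close; one closing branch shown above.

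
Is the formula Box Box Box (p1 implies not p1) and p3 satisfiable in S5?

1. Box Box Box (p1 implies not p1) and p3, w0
2. Box Box Box (p1 implies not p1), w0
3. p3, w0
4. Box Box (p1 implies not p1), w0
5. Box (p1 implies not p1), w0
6. p1 implies not p1, w0
7. not p1, w0
Accessibility: w0Rw0

Satisfiable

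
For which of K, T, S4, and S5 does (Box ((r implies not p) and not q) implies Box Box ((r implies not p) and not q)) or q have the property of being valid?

S4, S5

T-tableau for the negation not ((Box ((r implies not p) and not q) implies Box Box ((r implies not p) and not q)) or q):
1. not ((Box ((r implies not p) and not q) implies Box Box ((r implies not p) and not q)) or q), u
2. not (Box ((r implies not p) and not q) implies Box Box ((r implies not p) and not q)), u
3. not q, u
4. Box ((r implies not p) and not q), u
5. not Box Box ((r implies not p) and not q), u
6. (r implies not p) and not q, u
7. r implies not p, u
8. not p, u
9. not Box ((r implies not p) and not q), v
10. (r implies not p) and not q, v
11. r implies not p, v
12. not q, v
13. not p, v
14. not ((r implies not p) and not q), w
15. q, w
Accessibility: uRu, uRv, vRv, vRw, wRw
Complete open branch: countermodel on a T-frame, so not valid in T, nor in K (the same frame is also a K-frame).
S4-tableau for the negation not ((Box ((r implies not p) and not q) implies Box Box ((r implies not p) and not q)) or q):
1. not ((Box ((r implies not p) and not q) implies Box Box ((r implies not p) and not q)) or q), u
2. not (Box ((r implies not p) and not q) implies Box Box ((r implies not p) and not q)), u
3. not q, u
4. Box ((r implies not p) and not q), u
5. not Box Box ((r implies not p) and not q), u
6. (r implies not p) and not q, u
7. r implies not p, u
8. not p, u
9. not Box ((r implies not p) and not q), v
10. (r implies not p) and not q, v
11. r implies not p, v
12. not q, v
13. not p, v
14. not ((r implies not p) and not q), w
15. (r implies not p) and not q, w
16. r implies not p, w
17. not q, w
18. not (r implies not p), w
19. r, w
20. p, w
21. not p, w
Accessibility: uRu, uRv, uRw, vRv, vRw, wRw
Branch closes: p and not p both at w.
Every branch closes (one shown): valid in S4, hence also in S5 (every theorem of S4 is a theorem of S5).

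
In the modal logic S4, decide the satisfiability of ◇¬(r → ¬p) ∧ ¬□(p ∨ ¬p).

1. ◇¬(r → ¬p) ∧ ¬□(p ∨ ¬p), w0
2. ◇¬(r → ¬p), w0   [∧-rule on 1]
3. ¬□(p ∨ ¬p), w0   [∧-rule on 1]
4. ¬(r → ¬p), w1   [◇-rule on 2: fresh world w1, w0Rw1]
5. r, w1   [¬→-rule on 4]
6. p, w1   [¬→-rule on 4]
7. ¬(p ∨ ¬p), w2   [¬□-rule on 3: fresh world w2, w0Rw2]
8. ¬p, w2   [¬∨-rule on 7]
9. p, w2   [¬∨-rule on 7]
Accessibility: w0Rw0, w0Rw1, w0Rw2, w1Rw1, w2Rw2
Branch closes: p and ¬p both at w2.
(One branch shown.) All branches close.

Unsatisfiable (every branch closes)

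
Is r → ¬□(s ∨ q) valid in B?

Not valid

Tableau for the negation ¬(r → ¬□(s ∨ q)):
1. ¬(r → ¬□(s ∨ q)), u
2. r, u   [¬→-rule on 1]
3. □(s ∨ q), u   [¬→-rule on 1]
4. s ∨ q, u   [□-rule on 3 via uRu]
5. q, u   [∨-rule on 4 (branches; this branch)]
Accessibility: uRu
The negation has an open branch (countermodel exists).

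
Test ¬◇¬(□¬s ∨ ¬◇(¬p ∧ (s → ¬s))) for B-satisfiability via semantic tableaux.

Satisfiable (open branch found)

1. ¬◇¬(□¬s ∨ ¬◇(¬p ∧ (s → ¬s))), w0
2. □¬s ∨ ¬◇(¬p ∧ (s → ¬s)), w0
3. ¬◇(¬p ∧ (s → ¬s)), w0
4. ¬(¬p ∧ (s → ¬s)), w0
5. ¬(s → ¬s), w0
6. s, w0
Accessibility: w0Rw0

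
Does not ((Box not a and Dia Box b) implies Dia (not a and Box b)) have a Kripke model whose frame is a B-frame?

1. not ((Box not a and Dia Box b) implies Dia (not a and Box b)), u
2. Box not a and Dia Box b, u
3. not Dia (not a and Box b), u
4. Box not a, u
5. Dia Box b, u
6. not (not a and Box b), u
7. not a, u
8. not Box b, u
9. Box b, v
10. not (not a and Box b), v
11. not a, v
12. b, u
13. b, v
14. not Box b, v
15. not b, w
16. not (not a and Box b), w
17. not a, w
18. not Box b, w
19. not b, x
20. b, x
Accessibility: uRu, uRv, uRw, vRu, vRv, vRx, wRu, wRw, xRv, xRx
Branch closes: b and not b both at x.
(One branch shown.) All branches close.

No, unsatisfiable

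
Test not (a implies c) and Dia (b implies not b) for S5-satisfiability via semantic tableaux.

1. not (a implies c) and Dia (b implies not b), w0
2. not (a implies c), w0
3. Dia (b implies not b), w0
4. a, w0
5. not c, w0
6. b implies not b, w1
7. not b, w1
Accessibility: w0Rw0, w0Rw1, w1Rw0, w1Rw1

Satisfiable (open branch found)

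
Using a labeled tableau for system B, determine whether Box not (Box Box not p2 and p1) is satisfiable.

1. Box not (Box Box not p2 and p1), u
2. not (Box Box not p2 and p1), u
3. not p1, u
Accessibility: uRu

Yes, satisfiable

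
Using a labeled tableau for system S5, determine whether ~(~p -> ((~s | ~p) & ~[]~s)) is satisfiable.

1. ~(~p -> ((~s | ~p) & ~[]~s)), 0
2. ~p, 0
3. ~((~s | ~p) & ~[]~s), 0
4. []~s, 0
5. ~s, 0
Accessibility: 0R0

Yes, satisfiable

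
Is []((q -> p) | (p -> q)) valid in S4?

Tableau for the negation ~[]((q -> p) | (p -> q)):
1. ~[]((q -> p) | (p -> q)), u
2. ~((q -> p) | (p -> q)), v
3. ~(q -> p), v
4. ~(p -> q), v
5. q, v
6. ~p, v
7. p, v
8. ~q, v
Accessibility: uRu, uRv, vRv
Branch closes: p and ~p both at v.
Every branch of the negation's tableau closes; the branch above is one of them.

Valid in S4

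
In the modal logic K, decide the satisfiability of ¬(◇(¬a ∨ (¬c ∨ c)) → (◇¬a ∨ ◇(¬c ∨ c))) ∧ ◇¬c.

Unsatisfiable (every branch closes)

1. ¬(◇(¬a ∨ (¬c ∨ c)) → (◇¬a ∨ ◇(¬c ∨ c))) ∧ ◇¬c, 0
2. ¬(◇(¬a ∨ (¬c ∨ c)) → (◇¬a ∨ ◇(¬c ∨ c))), 0
3. ◇¬c, 0
4. ◇(¬a ∨ (¬c ∨ c)), 0
5. ¬(◇¬a ∨ ◇(¬c ∨ c)), 0
6. ¬◇¬a, 0
7. ¬◇(¬c ∨ c), 0
8. ¬c, 1
9. a, 1
10. ¬(¬c ∨ c), 1
11. c, 1
Accessibility: 0R1
Branch closes: c and ¬c both at 1.
All branches of the tableau close; one closing branch shown above.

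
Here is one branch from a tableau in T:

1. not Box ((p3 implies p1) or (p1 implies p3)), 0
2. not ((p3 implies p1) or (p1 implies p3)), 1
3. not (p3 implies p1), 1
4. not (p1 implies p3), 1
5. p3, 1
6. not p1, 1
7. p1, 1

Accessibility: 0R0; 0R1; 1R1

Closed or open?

Yes, closed

Both p1 and not p1 appear at 1.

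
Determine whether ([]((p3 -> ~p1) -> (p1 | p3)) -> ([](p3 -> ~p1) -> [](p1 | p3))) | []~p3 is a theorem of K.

Tableau for the negation ~(([]((p3 -> ~p1) -> (p1 | p3)) -> ([](p3 -> ~p1) -> [](p1 | p3))) | []~p3):
1. ~(([]((p3 -> ~p1) -> (p1 | p3)) -> ([](p3 -> ~p1) -> [](p1 | p3))) | []~p3), w0
2. ~([]((p3 -> ~p1) -> (p1 | p3)) -> ([](p3 -> ~p1) -> [](p1 | p3))), w0
3. ~[]~p3, w0
4. []((p3 -> ~p1) -> (p1 | p3)), w0
5. ~([](p3 -> ~p1) -> [](p1 | p3)), w0
6. [](p3 -> ~p1), w0
7. ~[](p1 | p3), w0
8. p3, w1
9. (p3 -> ~p1) -> (p1 | p3), w1
10. p3 -> ~p1, w1
11. p1 | p3, w1
12. ~p1, w1
13. ~(p1 | p3), w2
14. ~p1, w2
15. ~p3, w2
16. (p3 -> ~p1) -> (p1 | p3), w2
17. p3 -> ~p1, w2
18. p1 | p3, w2
19. p3, w2
Accessibility: w0Rw1, w0Rw2
Branch closes: p3 and ~p3 both at w2.
Every branch of the negation's tableau closes; the branch above is one of them.

Yes, valid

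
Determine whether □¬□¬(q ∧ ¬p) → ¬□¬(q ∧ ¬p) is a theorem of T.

Tableau for the negation ¬(□¬□¬(q ∧ ¬p) → ¬□¬(q ∧ ¬p)):
1. ¬(□¬□¬(q ∧ ¬p) → ¬□¬(q ∧ ¬p)), 0
2. □¬□¬(q ∧ ¬p), 0
3. □¬(q ∧ ¬p), 0
4. ¬□¬(q ∧ ¬p), 0
5. ¬(q ∧ ¬p), 0
6. p, 0
7. q ∧ ¬p, 1
8. q, 1
9. ¬p, 1
10. ¬□¬(q ∧ ¬p), 1
11. ¬(q ∧ ¬p), 1
12. p, 1
Accessibility: 0R0, 0R1, 1R1
Branch closes: p and ¬p both at 1.
All branches of the negation close; one closing branch shown above.

Valid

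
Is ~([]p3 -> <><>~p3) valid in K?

Invalid (countermodel exists)

Tableau for the negation []p3 -> <><>~p3:
1. []p3 -> <><>~p3, 0
2. <><>~p3, 0
3. <>~p3, 1
4. ~p3, 2
Accessibility: 0R1, 1R2
The negation has an open branch (countermodel exists).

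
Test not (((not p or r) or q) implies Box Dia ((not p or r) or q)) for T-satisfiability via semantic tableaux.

Yes, satisfiable

1. not (((not p or r) or q) implies Box Dia ((not p or r) or q)), u
2. (not p or r) or q, u
3. not Box Dia ((not p or r) or q), u
4. q, u
5. not Dia ((not p or r) or q), v
6. not ((not p or r) or q), v
7. not (not p or r), v
8. not q, v
9. p, v
10. not r, v
Accessibility: uRu, uRv, vRv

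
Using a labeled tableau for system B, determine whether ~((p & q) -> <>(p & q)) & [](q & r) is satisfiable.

1. ~((p & q) -> <>(p & q)) & [](q & r), u
2. ~((p & q) -> <>(p & q)), u
3. [](q & r), u
4. p & q, u
5. ~<>(p & q), u
6. p, u
7. q, u
8. q & r, u
9. r, u
10. ~(p & q), u
11. ~q, u
Accessibility: uRu
Branch closes: q and ~q both at u.
Every branch closes; the branch above is one of them.

No, unsatisfiable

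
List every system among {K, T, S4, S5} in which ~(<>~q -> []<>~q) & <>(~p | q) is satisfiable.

S5-tableau for the formula:
1. ~(<>~q -> []<>~q) & <>(~p | q), 0
2. ~(<>~q -> []<>~q), 0
3. <>(~p | q), 0
4. <>~q, 0
5. ~[]<>~q, 0
6. ~p | q, 1
7. ~p, 1
8. ~q, 2
9. ~<>~q, 3
10. q, 0
11. q, 1
12. q, 2
Accessibility: 0R0, 0R1, 0R2, 0R3, 1R0, 1R1, 1R2, 1R3, 2R0, 2R1, 2R2, 2R3, 3R0, 3R1, 3R2, 3R3
Branch closes: q and ~q both at 2.
Every branch closes (one shown): unsatisfiable in S5.
S4-tableau for the formula:
1. ~(<>~q -> []<>~q) & <>(~p | q), 0
2. ~(<>~q -> []<>~q), 0
3. <>(~p | q), 0
4. <>~q, 0
5. ~[]<>~q, 0
6. ~p | q, 1
7. q, 1
8. ~q, 2
9. ~<>~q, 3
10. q, 3
Accessibility: 0R0, 0R1, 0R2, 0R3, 1R1, 2R2, 3R3
Complete open branch: satisfiable in S4, hence also in K, T (this S4-model is also a K-model and a T-model).

K, T, S4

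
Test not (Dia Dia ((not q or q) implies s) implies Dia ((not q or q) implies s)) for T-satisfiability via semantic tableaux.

1. not (Dia Dia ((not q or q) implies s) implies Dia ((not q or q) implies s)), w0
2. Dia Dia ((not q or q) implies s), w0
3. not Dia ((not q or q) implies s), w0
4. not ((not q or q) implies s), w0
5. not q or q, w0
6. not s, w0
7. q, w0
8. Dia ((not q or q) implies s), w1
9. not ((not q or q) implies s), w1
10. not q or q, w1
11. not s, w1
12. q, w1
13. (not q or q) implies s, w2
14. s, w2
Accessibility: w0Rw0, w0Rw1, w1Rw1, w1Rw2, w2Rw2

Satisfiable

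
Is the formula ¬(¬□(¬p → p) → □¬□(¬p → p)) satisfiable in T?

1. ¬(¬□(¬p → p) → □¬□(¬p → p)), u
2. ¬□(¬p → p), u   [¬→-rule on 1]
3. ¬□¬□(¬p → p), u   [¬→-rule on 1]
4. ¬(¬p → p), v   [¬□-rule on 2: fresh world v, uRv]
5. ¬p, v   [¬→-rule on 4]
6. □(¬p → p), w   [¬□-rule on 3: fresh world w, uRw]
7. ¬p → p, w   [□-rule on 6 via wRw]
8. p, w   [→-rule on 7 (branches; this branch)]
Accessibility: uRu, uRv, uRw, vRv, wRw

Satisfiable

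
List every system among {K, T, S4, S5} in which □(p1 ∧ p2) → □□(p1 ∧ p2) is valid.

S4-tableau for the negation ¬(□(p1 ∧ p2) → □□(p1 ∧ p2)):
1. ¬(□(p1 ∧ p2) → □□(p1 ∧ p2)), w0
2. □(p1 ∧ p2), w0   [¬→-rule on 1]
3. ¬□□(p1 ∧ p2), w0   [¬→-rule on 1]
4. p1 ∧ p2, w0   [□-rule on 2 via w0Rw0]
5. p1, w0   [∧-rule on 4]
6. p2, w0   [∧-rule on 4]
7. ¬□(p1 ∧ p2), w1   [¬□-rule on 3: fresh world w1, w0Rw1]
8. p1 ∧ p2, w1   [□-rule on 2 via w0Rw1]
9. p1, w1   [∧-rule on 8]
10. p2, w1   [∧-rule on 8]
11. ¬(p1 ∧ p2), w2   [¬□-rule on 7: fresh world w2, w1Rw2]
12. p1 ∧ p2, w2   [□-rule on 2 via w0Rw2]
13. p1, w2   [∧-rule on 12]
14. p2, w2   [∧-rule on 12]
15. ¬p2, w2   [¬∧-rule on 11 (branches; this branch)]
Accessibility: w0Rw0, w0Rw1, w0Rw2, w1Rw1, w1Rw2, w2Rw2
Branch closes: p2 and ¬p2 both at w2.
Every branch closes (one shown): valid in S4, hence also in S5 (every theorem of S4 is a theorem of S5).
T-tableau for the negation ¬(□(p1 ∧ p2) → □□(p1 ∧ p2)):
1. ¬(□(p1 ∧ p2) → □□(p1 ∧ p2)), w0
2. □(p1 ∧ p2), w0   [¬→-rule on 1]
3. ¬□□(p1 ∧ p2), w0   [¬→-rule on 1]
4. p1 ∧ p2, w0   [□-rule on 2 via w0Rw0]
5. p1, w0   [∧-rule on 4]
6. p2, w0   [∧-rule on 4]
7. ¬□(p1 ∧ p2), w1   [¬□-rule on 3: fresh world w1, w0Rw1]
8. p1 ∧ p2, w1   [□-rule on 2 via w0Rw1]
9. p1, w1   [∧-rule on 8]
10. p2, w1   [∧-rule on 8]
11. ¬(p1 ∧ p2), w2   [¬□-rule on 7: fresh world w2, w1Rw2]
12. ¬p2, w2   [¬∧-rule on 11 (branches; this branch)]
Accessibility: w0Rw0, w0Rw1, w1Rw1, w1Rw2, w2Rw2
Complete open branch: countermodel on a T-frame, so not valid in T, nor in K (the same frame is also a K-frame).

S4, S5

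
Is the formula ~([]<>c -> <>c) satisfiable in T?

Unsatisfiable

1. ~([]<>c -> <>c), u
2. []<>c, u
3. ~<>c, u
4. <>c, u
5. ~c, u
6. c, v
7. <>c, v
8. ~c, v
Accessibility: uRu, uRv, vRv
Branch closes: c and ~c both at v.
Every branch closes; the branch above is one of them.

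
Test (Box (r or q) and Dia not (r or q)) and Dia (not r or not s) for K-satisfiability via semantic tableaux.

1. (Box (r or q) and Dia not (r or q)) and Dia (not r or not s), 0
2. Box (r or q) and Dia not (r or q), 0   [and-rule on 1]
3. Dia (not r or not s), 0   [and-rule on 1]
4. Box (r or q), 0   [and-rule on 2]
5. Dia not (r or q), 0   [and-rule on 2]
6. not r or not s, 1   [Dia-rule on 3: fresh world 1, 0R1]
7. r or q, 1   [Box-rule on 4 via 0R1]
8. not s, 1   [or-rule on 6 (branches; this branch)]
9. q, 1   [or-rule on 7 (branches; this branch)]
10. not (r or q), 2   [Dia-rule on 5: fresh world 2, 0R2]
11. not r, 2   [neg-or-rule on 10]
12. not q, 2   [neg-or-rule on 10]
13. r or q, 2   [Box-rule on 4 via 0R2]
14. q, 2   [or-rule on 13 (branches; this branch)]
Accessibility: 0R1, 0R2
Branch closes: q and not q both at 2.
Every branch closes; the branch above is one of them.

No, unsatisfiable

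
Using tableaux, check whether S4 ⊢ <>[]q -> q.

No, not valid

Tableau for the negation ~(<>[]q -> q):
1. ~(<>[]q -> q), u
2. <>[]q, u
3. ~q, u
4. []q, v
5. q, v
Accessibility: uRu, uRv, vRv
The negation has an open branch (countermodel exists).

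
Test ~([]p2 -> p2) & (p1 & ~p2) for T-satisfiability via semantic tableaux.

1. ~([]p2 -> p2) & (p1 & ~p2), 0
2. ~([]p2 -> p2), 0
3. p1 & ~p2, 0
4. []p2, 0
5. ~p2, 0
6. p1, 0
7. p2, 0
Accessibility: 0R0
Branch closes: p2 and ~p2 both at 0.
All branches of the tableau close; one closing branch shown above.

Unsatisfiable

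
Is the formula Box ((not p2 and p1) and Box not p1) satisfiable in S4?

1. Box ((not p2 and p1) and Box not p1), w0
2. (not p2 and p1) and Box not p1, w0   [Box-rule on 1 via w0Rw0]
3. not p2 and p1, w0   [and-rule on 2]
4. Box not p1, w0   [and-rule on 2]
5. not p2, w0   [and-rule on 3]
6. p1, w0   [and-rule on 3]
7. not p1, w0   [Box-rule on 4 via w0Rw0]
Accessibility: w0Rw0
Branch closes: p1 and not p1 both at w0.
All branches of the tableau close; one closing branch shown above.

No, unsatisfiable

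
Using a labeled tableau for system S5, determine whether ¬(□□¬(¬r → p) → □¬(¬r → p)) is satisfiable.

No, unsatisfiable

1. ¬(□□¬(¬r → p) → □¬(¬r → p)), 0
2. □□¬(¬r → p), 0
3. ¬□¬(¬r → p), 0
4. □¬(¬r → p), 0
5. ¬(¬r → p), 0
6. ¬r, 0
7. ¬p, 0
8. ¬r → p, 1
9. □¬(¬r → p), 1
10. ¬(¬r → p), 1
11. ¬r, 1
12. ¬p, 1
13. p, 1
Accessibility: 0R0, 0R1, 1R0, 1R1
Branch closes: p and ¬p both at 1.
Every branch closes; the branch above is one of them.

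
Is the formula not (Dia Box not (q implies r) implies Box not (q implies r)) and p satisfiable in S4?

1. not (Dia Box not (q implies r) implies Box not (q implies r)) and p, w0
2. not (Dia Box not (q implies r) implies Box not (q implies r)), w0   [and-rule on 1]
3. p, w0   [and-rule on 1]
4. Dia Box not (q implies r), w0   [neg-implies-rule on 2]
5. not Box not (q implies r), w0   [neg-implies-rule on 2]
6. Box not (q implies r), w1   [Dia-rule on 4: fresh world w1, w0Rw1]
7. not (q implies r), w1   [Box-rule on 6 via w1Rw1]
8. q, w1   [neg-implies-rule on 7]
9. not r, w1   [neg-implies-rule on 7]
10. q implies r, w2   [neg-Box-rule on 5: fresh world w2, w0Rw2]
11. r, w2   [implies-rule on 10 (branches; this branch)]
Accessibility: w0Rw0, w0Rw1, w0Rw2, w1Rw1, w2Rw2

Satisfiable (open branch found)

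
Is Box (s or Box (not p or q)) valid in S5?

Tableau for the negation not Box (s or Box (not p or q)):
1. not Box (s or Box (not p or q)), 0
2. not (s or Box (not p or q)), 1   [neg-Box-rule on 1: fresh world 1, 0R1]
3. not s, 1   [neg-or-rule on 2]
4. not Box (not p or q), 1   [neg-or-rule on 2]
5. not (not p or q), 2   [neg-Box-rule on 4: fresh world 2, 1R2]
6. p, 2   [neg-or-rule on 5]
7. not q, 2   [neg-or-rule on 5]
Accessibility: 0R0, 0R1, 0R2, 1R0, 1R1, 1R2, 2R0, 2R1, 2R2
The negation has an open branch (countermodel exists).

Invalid (countermodel exists)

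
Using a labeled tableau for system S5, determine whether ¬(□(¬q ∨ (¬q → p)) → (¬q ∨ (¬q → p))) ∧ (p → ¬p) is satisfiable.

Unsatisfiable (every branch closes)

1. ¬(□(¬q ∨ (¬q → p)) → (¬q ∨ (¬q → p))) ∧ (p → ¬p), w0
2. ¬(□(¬q ∨ (¬q → p)) → (¬q ∨ (¬q → p))), w0
3. p → ¬p, w0
4. □(¬q ∨ (¬q → p)), w0
5. ¬(¬q ∨ (¬q → p)), w0
6. q, w0
7. ¬(¬q → p), w0
8. ¬q, w0
9. ¬p, w0
Accessibility: w0Rw0
Branch closes: q and ¬q both at w0.
All branches of the tableau close; one closing branch shown above.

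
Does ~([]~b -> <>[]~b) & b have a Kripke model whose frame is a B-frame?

1. ~([]~b -> <>[]~b) & b, u
2. ~([]~b -> <>[]~b), u
3. b, u
4. []~b, u
5. ~<>[]~b, u
6. ~b, u
Accessibility: uRu
Branch closes: b and ~b both at u.
Every branch closes; the branch above is one of them.

Unsatisfiable (every branch closes)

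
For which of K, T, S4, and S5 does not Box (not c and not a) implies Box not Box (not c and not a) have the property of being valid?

S4-tableau for the negation not (not Box (not c and not a) implies Box not Box (not c and not a)):
1. not (not Box (not c and not a) implies Box not Box (not c and not a)), u
2. not Box (not c and not a), u
3. not Box not Box (not c and not a), u
4. not (not c and not a), v
5. a, v
6. Box (not c and not a), w
7. not c and not a, w
8. not c, w
9. not a, w
Accessibility: uRu, uRv, uRw, vRv, wRw
Complete open branch: countermodel on an S4-frame, so not valid in S4, nor in K, T (the same frame is also a K-frame and a T-frame).
S5-tableau for the negation not (not Box (not c and not a) implies Box not Box (not c and not a)):
1. not (not Box (not c and not a) implies Box not Box (not c and not a)), u
2. not Box (not c and not a), u
3. not Box not Box (not c and not a), u
4. not (not c and not a), v
5. a, v
6. Box (not c and not a), w
7. not c and not a, u
8. not c, u
9. not a, u
10. not c and not a, v
11. not c, v
12. not a, v
Accessibility: uRu, uRv, uRw, vRu, vRv, vRw, wRu, wRv, wRw
Branch closes: a and not a both at v.
Every branch closes (one shown): valid in S5.

S5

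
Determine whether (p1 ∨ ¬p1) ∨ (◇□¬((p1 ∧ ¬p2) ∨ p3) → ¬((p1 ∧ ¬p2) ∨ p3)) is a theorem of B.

Yes, valid

Tableau for the negation ¬((p1 ∨ ¬p1) ∨ (◇□¬((p1 ∧ ¬p2) ∨ p3) → ¬((p1 ∧ ¬p2) ∨ p3))):
1. ¬((p1 ∨ ¬p1) ∨ (◇□¬((p1 ∧ ¬p2) ∨ p3) → ¬((p1 ∧ ¬p2) ∨ p3))), 0
2. ¬(p1 ∨ ¬p1), 0
3. ¬(◇□¬((p1 ∧ ¬p2) ∨ p3) → ¬((p1 ∧ ¬p2) ∨ p3)), 0
4. ¬p1, 0
5. p1, 0
Accessibility: 0R0
Branch closes: p1 and ¬p1 both at 0.
Every branch of the negation's tableau closes; the branch above is one of them.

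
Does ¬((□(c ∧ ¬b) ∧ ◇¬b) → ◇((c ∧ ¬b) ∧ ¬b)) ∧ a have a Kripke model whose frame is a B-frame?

No, unsatisfiable

1. ¬((□(c ∧ ¬b) ∧ ◇¬b) → ◇((c ∧ ¬b) ∧ ¬b)) ∧ a, u
2. ¬((□(c ∧ ¬b) ∧ ◇¬b) → ◇((c ∧ ¬b) ∧ ¬b)), u
3. a, u
4. □(c ∧ ¬b) ∧ ◇¬b, u
5. ¬◇((c ∧ ¬b) ∧ ¬b), u
6. □(c ∧ ¬b), u
7. ◇¬b, u
8. ¬((c ∧ ¬b) ∧ ¬b), u
9. c ∧ ¬b, u
10. c, u
11. ¬b, u
12. ¬(c ∧ ¬b), u
13. b, u
Accessibility: uRu
Branch closes: b and ¬b both at u.
Every branch closes; the branch above is one of them.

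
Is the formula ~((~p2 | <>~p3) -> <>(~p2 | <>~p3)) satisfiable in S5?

Unsatisfiable (every branch closes)

1. ~((~p2 | <>~p3) -> <>(~p2 | <>~p3)), 0
2. ~p2 | <>~p3, 0
3. ~<>(~p2 | <>~p3), 0
4. ~(~p2 | <>~p3), 0
5. p2, 0
6. ~<>~p3, 0
7. p3, 0
8. <>~p3, 0
9. ~p3, 1
10. ~(~p2 | <>~p3), 1
11. p2, 1
12. ~<>~p3, 1
13. p3, 1
Accessibility: 0R0, 0R1, 1R0, 1R1
Branch closes: p3 and ~p3 both at 1.
All branches of the tableau close; one closing branch shown above.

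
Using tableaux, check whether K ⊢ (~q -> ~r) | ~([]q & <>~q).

Yes, valid

Tableau for the negation ~((~q -> ~r) | ~([]q & <>~q)):
1. ~((~q -> ~r) | ~([]q & <>~q)), w0
2. ~(~q -> ~r), w0
3. []q & <>~q, w0
4. ~q, w0
5. r, w0
6. []q, w0
7. <>~q, w0
8. ~q, w1
9. q, w1
Accessibility: w0Rw1
Branch closes: q and ~q both at w1.
Every branch of the negation's tableau closes; the branch above is one of them.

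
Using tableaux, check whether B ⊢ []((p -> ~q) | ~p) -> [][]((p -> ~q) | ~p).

Tableau for the negation ~([]((p -> ~q) | ~p) -> [][]((p -> ~q) | ~p)):
1. ~([]((p -> ~q) | ~p) -> [][]((p -> ~q) | ~p)), 0
2. []((p -> ~q) | ~p), 0
3. ~[][]((p -> ~q) | ~p), 0
4. (p -> ~q) | ~p, 0
5. ~p, 0
6. ~[]((p -> ~q) | ~p), 1
7. (p -> ~q) | ~p, 1
8. ~p, 1
9. ~((p -> ~q) | ~p), 2
10. ~(p -> ~q), 2
11. p, 2
12. q, 2
Accessibility: 0R0, 0R1, 1R0, 1R1, 1R2, 2R1, 2R2
The negation has an open branch (countermodel exists).

Not valid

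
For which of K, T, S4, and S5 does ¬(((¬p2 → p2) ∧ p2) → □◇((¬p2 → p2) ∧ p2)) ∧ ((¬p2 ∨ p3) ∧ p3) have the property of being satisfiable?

S4-tableau for the formula:
1. ¬(((¬p2 → p2) ∧ p2) → □◇((¬p2 → p2) ∧ p2)) ∧ ((¬p2 ∨ p3) ∧ p3), 0
2. ¬(((¬p2 → p2) ∧ p2) → □◇((¬p2 → p2) ∧ p2)), 0
3. (¬p2 ∨ p3) ∧ p3, 0
4. (¬p2 → p2) ∧ p2, 0
5. ¬□◇((¬p2 → p2) ∧ p2), 0
6. ¬p2 ∨ p3, 0
7. p3, 0
8. ¬p2 → p2, 0
9. p2, 0
10. ¬◇((¬p2 → p2) ∧ p2), 1
11. ¬((¬p2 → p2) ∧ p2), 1
12. ¬p2, 1
Accessibility: 0R0, 0R1, 1R1
Complete open branch: satisfiable in S4, hence also in K, T (this S4-model is also a K-model and a T-model).
S5-tableau for the formula:
1. ¬(((¬p2 → p2) ∧ p2) → □◇((¬p2 → p2) ∧ p2)) ∧ ((¬p2 ∨ p3) ∧ p3), 0
2. ¬(((¬p2 → p2) ∧ p2) → □◇((¬p2 → p2) ∧ p2)), 0
3. (¬p2 ∨ p3) ∧ p3, 0
4. (¬p2 → p2) ∧ p2, 0
5. ¬□◇((¬p2 → p2) ∧ p2), 0
6. ¬p2 ∨ p3, 0
7. p3, 0
8. ¬p2 → p2, 0
9. p2, 0
10. ¬◇((¬p2 → p2) ∧ p2), 1
11. ¬((¬p2 → p2) ∧ p2), 0
12. ¬((¬p2 → p2) ∧ p2), 1
13. ¬(¬p2 → p2), 0
14. ¬p2, 0
Accessibility: 0R0, 0R1, 1R0, 1R1
Branch closes: p2 and ¬p2 both at 0.
Every branch closes (one shown): unsatisfiable in S5.

K, T, S4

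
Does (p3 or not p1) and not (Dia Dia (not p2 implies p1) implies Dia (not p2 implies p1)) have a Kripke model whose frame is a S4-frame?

1. (p3 or not p1) and not (Dia Dia (not p2 implies p1) implies Dia (not p2 implies p1)), 0
2. p3 or not p1, 0   [and-rule on 1]
3. not (Dia Dia (not p2 implies p1) implies Dia (not p2 implies p1)), 0   [and-rule on 1]
4. Dia Dia (not p2 implies p1), 0   [neg-implies-rule on 3]
5. not Dia (not p2 implies p1), 0   [neg-implies-rule on 3]
6. not (not p2 implies p1), 0   [neg-Dia-rule on 5 via 0R0]
7. not p2, 0   [neg-implies-rule on 6]
8. not p1, 0   [neg-implies-rule on 6]
9. Dia (not p2 implies p1), 1   [Dia-rule on 4: fresh world 1, 0R1]
10. not (not p2 implies p1), 1   [neg-Dia-rule on 5 via 0R1]
11. not p2, 1   [neg-implies-rule on 10]
12. not p1, 1   [neg-implies-rule on 10]
13. not p2 implies p1, 2   [Dia-rule on 9: fresh world 2, 1R2]
14. not (not p2 implies p1), 2   [neg-Dia-rule on 5 via 0R2]
15. not p2, 2   [neg-implies-rule on 14]
16. not p1, 2   [neg-implies-rule on 14]
17. p1, 2   [implies-rule on 13 (branches; this branch)]
Accessibility: 0R0, 0R1, 0R2, 1R1, 1R2, 2R2
Branch closes: p1 and not p1 both at 2.
All branches of the tableau close; one closing branch shown above.

No, unsatisfiable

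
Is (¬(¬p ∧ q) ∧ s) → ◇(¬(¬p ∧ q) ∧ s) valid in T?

Valid

Tableau for the negation ¬((¬(¬p ∧ q) ∧ s) → ◇(¬(¬p ∧ q) ∧ s)):
1. ¬((¬(¬p ∧ q) ∧ s) → ◇(¬(¬p ∧ q) ∧ s)), w0
2. ¬(¬p ∧ q) ∧ s, w0   [¬→-rule on 1]
3. ¬◇(¬(¬p ∧ q) ∧ s), w0   [¬→-rule on 1]
4. ¬(¬p ∧ q), w0   [∧-rule on 2]
5. s, w0   [∧-rule on 2]
6. ¬(¬(¬p ∧ q) ∧ s), w0   [¬◇-rule on 3 via w0Rw0]
7. ¬q, w0   [¬∧-rule on 4 (branches; this branch)]
8. ¬p ∧ q, w0   [¬∧-rule on 6 (branches; this branch)]
9. ¬p, w0   [∧-rule on 8]
10. q, w0   [∧-rule on 8]
Accessibility: w0Rw0
Branch closes: q and ¬q both at w0.
All branches of the negation close; one closing branch shown above.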